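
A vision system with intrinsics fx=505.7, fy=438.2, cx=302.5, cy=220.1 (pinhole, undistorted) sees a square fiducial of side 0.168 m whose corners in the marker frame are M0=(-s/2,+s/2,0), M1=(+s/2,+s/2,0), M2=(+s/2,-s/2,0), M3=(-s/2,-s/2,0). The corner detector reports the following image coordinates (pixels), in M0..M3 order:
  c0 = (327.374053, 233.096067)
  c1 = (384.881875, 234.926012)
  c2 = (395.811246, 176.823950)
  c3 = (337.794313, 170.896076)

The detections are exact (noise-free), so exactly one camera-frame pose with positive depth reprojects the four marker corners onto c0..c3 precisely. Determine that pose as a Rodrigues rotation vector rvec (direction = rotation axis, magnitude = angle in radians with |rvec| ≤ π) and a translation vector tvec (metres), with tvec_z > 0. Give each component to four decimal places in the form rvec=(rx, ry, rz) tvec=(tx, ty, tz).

rvec=(0.1833, -0.4944, 0.0942) tvec=(0.1429, -0.0435, 1.2067)

Intrinsics K: fx=505.7, fy=438.2, cx=302.5, cy=220.1
Marker side s = 0.168 m; corners in marker frame (Z=0):
  M0 = (-0.0840, +0.0840, 0)
  M1 = (+0.0840, +0.0840, 0)
  M2 = (+0.0840, -0.0840, 0)
  M3 = (-0.0840, -0.0840, 0)
Detected image corners:
  c0 = (327.374053, 233.096067) px
  c1 = (384.881875, 234.926012) px
  c2 = (395.811246, 176.823950) px
  c3 = (337.794313, 170.896076) px
Planar DLT: solve 8×8 A·h = b for H (H[2,2]=1):
  H  [+487.45423 -18.08067 +362.37302]
  H  [+104.00387 +383.31130 +204.31835]
  H  [+0.39740 +0.12591 +1.00000]
B = K⁻¹H; ‖b₁‖=0.828686, ‖b₂‖=0.828686; λ = 2/(‖b₁‖+‖b₂‖) = 1.206729, sign → tz>0 ⇒ λ=+1.206729
r₁ = λ·B[:,0] = (+0.87633,+0.04554,+0.47955); r₂ = λ·B[:,1] = (-0.13403,+0.97926,+0.15193)
r₃ = r₁×r₂ = (-0.46269,-0.19742,+0.86426); SVD([r₁ r₂ r₃]) → R = UVᵀ:
  R  [+0.87633 -0.13403 -0.46269]
  R  [+0.04554 +0.97926 -0.19742]
  R  [+0.47955 +0.15193 +0.86426]
t = (+0.14287, -0.04346, +1.20673) m
tr R = 2.719849; θ = arccos((tr R − 1)/2) = 0.535674 rad = 30.692°
axis k = ((R−Rᵀ)₃₂, (R−Rᵀ)₁₃, (R−Rᵀ)₂₁) / (2 sinθ) = (+0.342220, -0.923009, +0.175900)
rvec = θ·k = (+0.183318, -0.494432, +0.094225)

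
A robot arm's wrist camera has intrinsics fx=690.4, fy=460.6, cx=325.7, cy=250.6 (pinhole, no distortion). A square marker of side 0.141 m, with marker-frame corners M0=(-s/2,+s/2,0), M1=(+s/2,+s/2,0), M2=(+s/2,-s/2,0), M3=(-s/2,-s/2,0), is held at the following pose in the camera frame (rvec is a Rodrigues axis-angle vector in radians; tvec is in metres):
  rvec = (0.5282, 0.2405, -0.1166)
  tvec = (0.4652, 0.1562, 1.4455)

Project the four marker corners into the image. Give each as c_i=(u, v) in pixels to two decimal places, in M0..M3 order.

Intrinsics K: fx=690.4, fy=460.6, cx=325.7, cy=250.6
Marker side s = 0.141 m; corners in marker frame (Z=0):
  M0 = (-0.0705, +0.0705, 0)
  M1 = (+0.0705, +0.0705, 0)
  M2 = (+0.0705, -0.0705, 0)
  M3 = (-0.0705, -0.0705, 0)
rvec = (0.5282, 0.2405, -0.1166), |rvec| = θ = 0.59197 rad = 33.918°
Rodrigues: sinθ=0.55800, 1−cosθ=0.17016; R = I + sinθ·[k]× + (1−cosθ)·[k]×²:
    [+0.96531 +0.17159 +0.19679]
    [-0.04823 +0.85793 -0.51150]
    [-0.25660 +0.48427 +0.83644]
t = (0.4652, 0.1562, 1.4455) m
M0: Pc = R·M0+t = (+0.40924, +0.22008, +1.49773); u = 690.4·(+0.40924)/1.49773 + 325.7 = 514.3460, v = 460.6·(+0.22008)/1.49773 + 250.6 = 318.2827
M1: Pc = R·M1+t = (+0.54535, +0.21328, +1.46155); u = 690.4·(+0.54535)/1.46155 + 325.7 = 583.3106, v = 460.6·(+0.21328)/1.46155 + 250.6 = 317.8153
M2: Pc = R·M2+t = (+0.52116, +0.09232, +1.39327); u = 690.4·(+0.52116)/1.39327 + 325.7 = 583.9468, v = 460.6·(+0.09232)/1.39327 + 250.6 = 281.1188
M3: Pc = R·M3+t = (+0.38505, +0.09912, +1.42945); u = 690.4·(+0.38505)/1.42945 + 325.7 = 511.6718, v = 460.6·(+0.09912)/1.42945 + 250.6 = 282.5374

c0=(514.35, 318.28) c1=(583.31, 317.82) c2=(583.95, 281.12) c3=(511.67, 282.54)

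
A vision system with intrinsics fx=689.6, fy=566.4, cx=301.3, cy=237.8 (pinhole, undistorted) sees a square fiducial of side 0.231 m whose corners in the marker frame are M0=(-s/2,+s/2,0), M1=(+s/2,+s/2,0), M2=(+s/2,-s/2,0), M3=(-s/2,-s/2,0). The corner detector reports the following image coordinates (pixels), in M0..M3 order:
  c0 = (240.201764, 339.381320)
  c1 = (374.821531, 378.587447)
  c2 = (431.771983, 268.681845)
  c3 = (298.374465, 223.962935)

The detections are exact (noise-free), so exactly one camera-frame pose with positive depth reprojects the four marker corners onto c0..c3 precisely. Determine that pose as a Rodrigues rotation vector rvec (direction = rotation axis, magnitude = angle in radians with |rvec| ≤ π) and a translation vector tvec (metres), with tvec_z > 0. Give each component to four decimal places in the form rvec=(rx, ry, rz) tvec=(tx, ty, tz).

Intrinsics K: fx=689.6, fy=566.4, cx=301.3, cy=237.8
Marker side s = 0.231 m; corners in marker frame (Z=0):
  M0 = (-0.1155, +0.1155, 0)
  M1 = (+0.1155, +0.1155, 0)
  M2 = (+0.1155, -0.1155, 0)
  M3 = (-0.1155, -0.1155, 0)
Detected image corners:
  c0 = (240.201764, 339.381320) px
  c1 = (374.821531, 378.587447) px
  c2 = (431.771983, 268.681845) px
  c3 = (298.374465, 223.962935) px
Planar DLT: solve 8×8 A·h = b for H (H[2,2]=1):
  H  [+645.81194 -234.19309 +337.65619]
  H  [+240.69976 +500.88307 +303.41552]
  H  [+0.19529 +0.04440 +1.00000]
B = K⁻¹H; ‖b₁‖=0.938227, ‖b₂‖=0.938227; λ = 2/(‖b₁‖+‖b₂‖) = 1.065840, sign → tz>0 ⇒ λ=+1.065840
r₁ = λ·B[:,0] = (+0.90722,+0.36555,+0.20815); r₂ = λ·B[:,1] = (-0.38264,+0.92268,+0.04732)
r₃ = r₁×r₂ = (-0.17475,-0.12258,+0.97695); SVD([r₁ r₂ r₃]) → R = UVᵀ:
  R  [+0.90722 -0.38264 -0.17475]
  R  [+0.36555 +0.92268 -0.12258]
  R  [+0.20815 +0.04732 +0.97695]
t = (+0.05619, +0.12347, +1.06584) m
tr R = 2.806853; θ = arccos((tr R − 1)/2) = 0.443101 rad = 25.388°
axis k = ((R−Rᵀ)₃₂, (R−Rᵀ)₁₃, (R−Rᵀ)₂₁) / (2 sinθ) = (+0.198141, -0.446541, +0.872549)
rvec = θ·k = (+0.087796, -0.197862, +0.386627)

rvec=(0.0878, -0.1979, 0.3866) tvec=(0.0562, 0.1235, 1.0658)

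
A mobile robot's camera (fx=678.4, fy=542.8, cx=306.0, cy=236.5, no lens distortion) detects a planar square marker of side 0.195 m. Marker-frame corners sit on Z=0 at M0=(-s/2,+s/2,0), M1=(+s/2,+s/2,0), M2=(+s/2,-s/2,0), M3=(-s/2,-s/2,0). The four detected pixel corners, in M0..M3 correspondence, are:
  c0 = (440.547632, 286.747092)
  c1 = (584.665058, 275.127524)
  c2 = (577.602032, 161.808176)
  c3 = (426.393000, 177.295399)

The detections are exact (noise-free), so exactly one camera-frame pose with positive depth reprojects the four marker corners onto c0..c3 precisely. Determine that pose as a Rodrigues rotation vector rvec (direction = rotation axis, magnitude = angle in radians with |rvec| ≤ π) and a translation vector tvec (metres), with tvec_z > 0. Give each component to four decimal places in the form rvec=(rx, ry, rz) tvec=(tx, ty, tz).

Intrinsics K: fx=678.4, fy=542.8, cx=306.0, cy=236.5
Marker side s = 0.195 m; corners in marker frame (Z=0):
  M0 = (-0.0975, +0.0975, 0)
  M1 = (+0.0975, +0.0975, 0)
  M2 = (+0.0975, -0.0975, 0)
  M3 = (-0.0975, -0.0975, 0)
Detected image corners:
  c0 = (440.547632, 286.747092) px
  c1 = (584.665058, 275.127524) px
  c2 = (577.602032, 161.808176) px
  c3 = (426.393000, 177.295399) px
Planar DLT: solve 8×8 A·h = b for H (H[2,2]=1):
  H  [+682.31197 +184.95630 +506.37789]
  H  [-102.32575 +628.91602 +226.73617]
  H  [-0.14682 +0.25683 +1.00000]
B = K⁻¹H; ‖b₁‖=1.089141, ‖b₂‖=1.089141; λ = 2/(‖b₁‖+‖b₂‖) = 0.918155, sign → tz>0 ⇒ λ=+0.918155
r₁ = λ·B[:,0] = (+0.98425,-0.11435,-0.13480); r₂ = λ·B[:,1] = (+0.14396,+0.96108,+0.23581)
r₃ = r₁×r₂ = (+0.10259,-0.25150,+0.96240); SVD([r₁ r₂ r₃]) → R = UVᵀ:
  R  [+0.98425 +0.14396 +0.10259]
  R  [-0.11435 +0.96108 -0.25150]
  R  [-0.13480 +0.23581 +0.96240]
t = (+0.27119, -0.01652, +0.91815) m
tr R = 2.907733; θ = arccos((tr R − 1)/2) = 0.304934 rad = 17.471°
axis k = ((R−Rᵀ)₃₂, (R−Rᵀ)₁₃, (R−Rᵀ)₂₁) / (2 sinθ) = (+0.811570, +0.395341, -0.430185)
rvec = θ·k = (+0.247476, +0.120553, -0.131178)

rvec=(0.2475, 0.1206, -0.1312) tvec=(0.2712, -0.0165, 0.9182)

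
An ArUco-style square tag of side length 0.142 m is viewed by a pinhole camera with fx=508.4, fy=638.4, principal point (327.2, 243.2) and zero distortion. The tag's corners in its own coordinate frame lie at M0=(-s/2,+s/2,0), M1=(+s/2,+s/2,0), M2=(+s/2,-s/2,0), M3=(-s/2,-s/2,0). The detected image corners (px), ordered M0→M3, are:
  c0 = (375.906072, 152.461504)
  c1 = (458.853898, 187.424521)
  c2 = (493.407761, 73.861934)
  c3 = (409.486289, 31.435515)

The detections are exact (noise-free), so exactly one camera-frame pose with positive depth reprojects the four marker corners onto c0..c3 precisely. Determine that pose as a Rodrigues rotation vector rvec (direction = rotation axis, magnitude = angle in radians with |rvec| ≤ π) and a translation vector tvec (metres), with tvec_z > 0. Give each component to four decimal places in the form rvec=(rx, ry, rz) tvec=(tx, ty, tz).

rvec=(0.2197, -0.2541, 0.2992) tvec=(0.1592, -0.1530, 0.7491)

Intrinsics K: fx=508.4, fy=638.4, cx=327.2, cy=243.2
Marker side s = 0.142 m; corners in marker frame (Z=0):
  M0 = (-0.0710, +0.0710, 0)
  M1 = (+0.0710, +0.0710, 0)
  M2 = (+0.0710, -0.0710, 0)
  M3 = (-0.0710, -0.0710, 0)
Detected image corners:
  c0 = (375.906072, 152.461504) px
  c1 = (458.853898, 187.424521) px
  c2 = (493.407761, 73.861934) px
  c3 = (409.486289, 31.435515) px
Planar DLT: solve 8×8 A·h = b for H (H[2,2]=1):
  H  [+748.68335 -138.49099 +435.22982]
  H  [+313.35404 +851.33002 +112.77849]
  H  [+0.37101 +0.23367 +1.00000]
B = K⁻¹H; ‖b₁‖=1.334985, ‖b₂‖=1.334985; λ = 2/(‖b₁‖+‖b₂‖) = 0.749072, sign → tz>0 ⇒ λ=+0.749072
r₁ = λ·B[:,0] = (+0.92424,+0.26180,+0.27791); r₂ = λ·B[:,1] = (-0.31670,+0.93224,+0.17503)
r₃ = r₁×r₂ = (-0.21326,-0.24979,+0.94452); SVD([r₁ r₂ r₃]) → R = UVᵀ:
  R  [+0.92424 -0.31670 -0.21326]
  R  [+0.26180 +0.93224 -0.24979]
  R  [+0.27791 +0.17503 +0.94452]
t = (+0.15917, -0.15303, +0.74907) m
tr R = 2.801002; θ = arccos((tr R − 1)/2) = 0.449876 rad = 25.776°
axis k = ((R−Rᵀ)₃₂, (R−Rᵀ)₁₃, (R−Rᵀ)₂₁) / (2 sinθ) = (+0.488465, -0.564754, +0.665172)
rvec = θ·k = (+0.219749, -0.254069, +0.299245)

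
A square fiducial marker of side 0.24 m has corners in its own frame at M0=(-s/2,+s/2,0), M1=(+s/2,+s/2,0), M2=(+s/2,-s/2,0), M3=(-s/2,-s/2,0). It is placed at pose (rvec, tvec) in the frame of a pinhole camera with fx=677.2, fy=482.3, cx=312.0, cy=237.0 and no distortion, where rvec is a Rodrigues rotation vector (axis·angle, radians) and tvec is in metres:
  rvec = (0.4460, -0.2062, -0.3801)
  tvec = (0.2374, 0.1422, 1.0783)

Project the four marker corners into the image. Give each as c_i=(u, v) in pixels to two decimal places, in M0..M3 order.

c0=(412.19, 362.06) c1=(538.81, 318.70) c2=(513.90, 234.24) c3=(372.91, 280.07)

Intrinsics K: fx=677.2, fy=482.3, cx=312.0, cy=237.0
Marker side s = 0.24 m; corners in marker frame (Z=0):
  M0 = (-0.1200, +0.1200, 0)
  M1 = (+0.1200, +0.1200, 0)
  M2 = (+0.1200, -0.1200, 0)
  M3 = (-0.1200, -0.1200, 0)
rvec = (0.4460, -0.2062, -0.3801), |rvec| = θ = 0.62122 rad = 35.593°
Rodrigues: sinθ=0.58203, 1−cosθ=0.18683; R = I + sinθ·[k]× + (1−cosθ)·[k]×²:
    [+0.90947 +0.31160 -0.27526]
    [-0.40064 +0.83376 -0.37992]
    [+0.11112 +0.45581 +0.88312]
t = (0.2374, 0.1422, 1.0783) m
M0: Pc = R·M0+t = (+0.16566, +0.29033, +1.11966); u = 677.2·(+0.16566)/1.11966 + 312.0 = 412.1924, v = 482.3·(+0.29033)/1.11966 + 237.0 = 362.0601
M1: Pc = R·M1+t = (+0.38393, +0.19417, +1.14633); u = 677.2·(+0.38393)/1.14633 + 312.0 = 538.8072, v = 482.3·(+0.19417)/1.14633 + 237.0 = 318.6953
M2: Pc = R·M2+t = (+0.30914, -0.00593, +1.03694); u = 677.2·(+0.30914)/1.03694 + 312.0 = 513.8954, v = 482.3·(-0.00593)/1.03694 + 237.0 = 234.2429
M3: Pc = R·M3+t = (+0.09087, +0.09023, +1.01027); u = 677.2·(+0.09087)/1.01027 + 312.0 = 372.9129, v = 482.3·(+0.09023)/1.01027 + 237.0 = 280.0739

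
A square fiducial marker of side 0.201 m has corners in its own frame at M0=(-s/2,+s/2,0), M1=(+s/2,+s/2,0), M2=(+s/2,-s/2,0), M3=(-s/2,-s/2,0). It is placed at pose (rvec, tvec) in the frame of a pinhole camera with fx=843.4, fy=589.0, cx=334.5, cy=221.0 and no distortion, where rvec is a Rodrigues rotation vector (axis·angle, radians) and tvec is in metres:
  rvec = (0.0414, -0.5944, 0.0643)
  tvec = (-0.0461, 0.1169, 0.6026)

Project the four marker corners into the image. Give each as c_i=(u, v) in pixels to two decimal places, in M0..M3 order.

c0=(124.61, 448.99) c1=(372.38, 418.81) c2=(391.32, 240.34) c3=(145.60, 233.77)

Intrinsics K: fx=843.4, fy=589.0, cx=334.5, cy=221.0
Marker side s = 0.201 m; corners in marker frame (Z=0):
  M0 = (-0.1005, +0.1005, 0)
  M1 = (+0.1005, +0.1005, 0)
  M2 = (+0.1005, -0.1005, 0)
  M3 = (-0.1005, -0.1005, 0)
rvec = (0.0414, -0.5944, 0.0643), |rvec| = θ = 0.59930 rad = 34.337°
Rodrigues: sinθ=0.56406, 1−cosθ=0.17427; R = I + sinθ·[k]× + (1−cosθ)·[k]×²:
    [+0.82656 -0.07246 -0.55816]
    [+0.04858 +0.99716 -0.05751]
    [+0.56074 +0.02042 +0.82774]
t = (-0.0461, 0.1169, 0.6026) m
M0: Pc = R·M0+t = (-0.13645, +0.21223, +0.54830); u = 843.4·(-0.13645)/0.54830 + 334.5 = 124.6077, v = 589.0·(+0.21223)/0.54830 + 221.0 = 448.9875
M1: Pc = R·M1+t = (+0.02969, +0.22200, +0.66101); u = 843.4·(+0.02969)/0.66101 + 334.5 = 372.3790, v = 589.0·(+0.22200)/0.66101 + 221.0 = 418.8137
M2: Pc = R·M2+t = (+0.04425, +0.02157, +0.65690); u = 843.4·(+0.04425)/0.65690 + 334.5 = 391.3150, v = 589.0·(+0.02157)/0.65690 + 221.0 = 240.3380
M3: Pc = R·M3+t = (-0.12189, +0.01180, +0.54419); u = 843.4·(-0.12189)/0.54419 + 334.5 = 145.5968, v = 589.0·(+0.01180)/0.54419 + 221.0 = 233.7748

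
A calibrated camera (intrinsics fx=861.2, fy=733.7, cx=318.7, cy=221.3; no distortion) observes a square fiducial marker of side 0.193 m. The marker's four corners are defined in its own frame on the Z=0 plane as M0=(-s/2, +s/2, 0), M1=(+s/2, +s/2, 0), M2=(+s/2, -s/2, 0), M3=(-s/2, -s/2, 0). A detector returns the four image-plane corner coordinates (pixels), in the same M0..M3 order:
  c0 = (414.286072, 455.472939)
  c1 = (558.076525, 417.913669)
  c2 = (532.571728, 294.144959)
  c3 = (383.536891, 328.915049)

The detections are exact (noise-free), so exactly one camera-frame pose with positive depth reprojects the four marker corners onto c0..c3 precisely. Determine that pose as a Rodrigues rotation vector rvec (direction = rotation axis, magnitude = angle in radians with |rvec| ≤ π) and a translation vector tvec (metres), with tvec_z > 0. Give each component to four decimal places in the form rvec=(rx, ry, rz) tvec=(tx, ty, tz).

rvec=(0.1447, -0.1881, -0.2245) tvec=(0.1893, 0.2203, 1.0531)

Intrinsics K: fx=861.2, fy=733.7, cx=318.7, cy=221.3
Marker side s = 0.193 m; corners in marker frame (Z=0):
  M0 = (-0.0965, +0.0965, 0)
  M1 = (+0.0965, +0.0965, 0)
  M2 = (+0.0965, -0.0965, 0)
  M3 = (-0.0965, -0.0965, 0)
Detected image corners:
  c0 = (414.286072, 455.472939) px
  c1 = (558.076525, 417.913669) px
  c2 = (532.571728, 294.144959) px
  c3 = (383.536891, 328.915049) px
Planar DLT: solve 8×8 A·h = b for H (H[2,2]=1):
  H  [+834.04297 +218.61748 +473.45960]
  H  [-127.55866 +706.32161 +374.76708]
  H  [+0.16020 +0.15482 +1.00000]
B = K⁻¹H; ‖b₁‖=0.949547, ‖b₂‖=0.949547; λ = 2/(‖b₁‖+‖b₂‖) = 1.053134, sign → tz>0 ⇒ λ=+1.053134
r₁ = λ·B[:,0] = (+0.95749,-0.23398,+0.16871); r₂ = λ·B[:,1] = (+0.20700,+0.96466,+0.16304)
r₃ = r₁×r₂ = (-0.20089,-0.12119,+0.97209); SVD([r₁ r₂ r₃]) → R = UVᵀ:
  R  [+0.95749 +0.20700 -0.20089]
  R  [-0.23398 +0.96466 -0.12119]
  R  [+0.16871 +0.16304 +0.97209]
t = (+0.18925, +0.22028, +1.05313) m
tr R = 2.894239; θ = arccos((tr R − 1)/2) = 0.326660 rad = 18.716°
axis k = ((R−Rᵀ)₃₂, (R−Rᵀ)₁₃, (R−Rᵀ)₂₁) / (2 sinθ) = (+0.442893, -0.575915, -0.687144)
rvec = θ·k = (+0.144675, -0.188129, -0.224463)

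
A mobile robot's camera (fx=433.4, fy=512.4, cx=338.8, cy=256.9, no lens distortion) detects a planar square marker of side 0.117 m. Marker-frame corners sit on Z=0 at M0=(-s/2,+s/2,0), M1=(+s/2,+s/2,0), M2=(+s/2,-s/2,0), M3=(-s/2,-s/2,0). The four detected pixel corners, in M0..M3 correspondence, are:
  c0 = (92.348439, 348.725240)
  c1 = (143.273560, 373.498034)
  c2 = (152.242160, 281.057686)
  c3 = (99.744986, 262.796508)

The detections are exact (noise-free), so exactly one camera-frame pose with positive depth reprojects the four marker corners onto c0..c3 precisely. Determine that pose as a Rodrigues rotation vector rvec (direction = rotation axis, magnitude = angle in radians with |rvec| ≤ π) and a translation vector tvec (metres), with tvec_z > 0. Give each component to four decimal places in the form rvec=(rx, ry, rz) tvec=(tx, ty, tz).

Intrinsics K: fx=433.4, fy=512.4, cx=338.8, cy=256.9
Marker side s = 0.117 m; corners in marker frame (Z=0):
  M0 = (-0.0585, +0.0585, 0)
  M1 = (+0.0585, +0.0585, 0)
  M2 = (+0.0585, -0.0585, 0)
  M3 = (-0.0585, -0.0585, 0)
Detected image corners:
  c0 = (92.348439, 348.725240) px
  c1 = (143.273560, 373.498034) px
  c2 = (152.242160, 281.057686) px
  c3 = (99.744986, 262.796508) px
Planar DLT: solve 8×8 A·h = b for H (H[2,2]=1):
  H  [+361.27908 -50.76157 +120.86463]
  H  [-25.21183 +810.29697 +316.50782]
  H  [-0.66148 +0.15517 +1.00000]
B = K⁻¹H; ‖b₁‖=1.530254, ‖b₂‖=1.530254; λ = 2/(‖b₁‖+‖b₂‖) = 0.653486, sign → tz>0 ⇒ λ=+0.653486
r₁ = λ·B[:,0] = (+0.88266,+0.18457,-0.43227); r₂ = λ·B[:,1] = (-0.15580,+0.98257,+0.10140)
r₃ = r₁×r₂ = (+0.44345,-0.02215,+0.89603); SVD([r₁ r₂ r₃]) → R = UVᵀ:
  R  [+0.88266 -0.15580 +0.44345]
  R  [+0.18457 +0.98257 -0.02215]
  R  [-0.43227 +0.10140 +0.89603]
t = (-0.32861, +0.07602, +0.65349) m
tr R = 2.761252; θ = arccos((tr R − 1)/2) = 0.493615 rad = 28.282°
axis k = ((R−Rᵀ)₃₂, (R−Rᵀ)₁₃, (R−Rᵀ)₂₁) / (2 sinθ) = (+0.130377, +0.924114, +0.359187)
rvec = θ·k = (+0.064356, +0.456156, +0.177300)

rvec=(0.0644, 0.4562, 0.1773) tvec=(-0.3286, 0.0760, 0.6535)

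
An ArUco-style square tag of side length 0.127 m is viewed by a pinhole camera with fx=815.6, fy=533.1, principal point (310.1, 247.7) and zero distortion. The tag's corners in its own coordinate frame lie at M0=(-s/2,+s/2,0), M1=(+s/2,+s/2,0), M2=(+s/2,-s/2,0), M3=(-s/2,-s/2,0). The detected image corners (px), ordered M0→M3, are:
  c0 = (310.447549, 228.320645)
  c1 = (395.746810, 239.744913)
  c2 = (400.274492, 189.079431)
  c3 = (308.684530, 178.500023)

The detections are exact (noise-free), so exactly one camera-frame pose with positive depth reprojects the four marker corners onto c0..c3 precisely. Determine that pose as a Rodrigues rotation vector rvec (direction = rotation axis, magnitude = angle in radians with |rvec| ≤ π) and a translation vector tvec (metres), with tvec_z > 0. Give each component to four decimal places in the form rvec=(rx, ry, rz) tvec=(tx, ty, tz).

rvec=(0.6664, 0.3485, 0.1012) tvec=(0.0588, -0.0796, 1.1169)

Intrinsics K: fx=815.6, fy=533.1, cx=310.1, cy=247.7
Marker side s = 0.127 m; corners in marker frame (Z=0):
  M0 = (-0.0635, +0.0635, 0)
  M1 = (+0.0635, +0.0635, 0)
  M2 = (+0.0635, -0.0635, 0)
  M3 = (-0.0635, -0.0635, 0)
Detected image corners:
  c0 = (310.447549, 228.320645) px
  c1 = (395.746810, 239.744913) px
  c2 = (400.274492, 189.079431) px
  c3 = (308.684530, 178.500023) px
Planar DLT: solve 8×8 A·h = b for H (H[2,2]=1):
  H  [+605.61737 +186.24766 +353.05020]
  H  [+33.64713 +511.73097 +209.70953]
  H  [-0.25417 +0.55607 +1.00000]
B = K⁻¹H; ‖b₁‖=0.895357, ‖b₂‖=0.895357; λ = 2/(‖b₁‖+‖b₂‖) = 1.116873, sign → tz>0 ⇒ λ=+1.116873
r₁ = λ·B[:,0] = (+0.93726,+0.20239,-0.28388); r₂ = λ·B[:,1] = (+0.01891,+0.78353,+0.62106)
r₃ = r₁×r₂ = (+0.34812,-0.58746,+0.73054); SVD([r₁ r₂ r₃]) → R = UVᵀ:
  R  [+0.93726 +0.01891 +0.34812]
  R  [+0.20239 +0.78353 -0.58746]
  R  [-0.28388 +0.62106 +0.73054]
t = (+0.05882, -0.07959, +1.11687) m
tr R = 2.451334; θ = arccos((tr R − 1)/2) = 0.758793 rad = 43.476°
axis k = ((R−Rᵀ)₃₂, (R−Rᵀ)₁₃, (R−Rᵀ)₂₁) / (2 sinθ) = (+0.878232, +0.459271, +0.133336)
rvec = θ·k = (+0.666396, +0.348492, +0.101174)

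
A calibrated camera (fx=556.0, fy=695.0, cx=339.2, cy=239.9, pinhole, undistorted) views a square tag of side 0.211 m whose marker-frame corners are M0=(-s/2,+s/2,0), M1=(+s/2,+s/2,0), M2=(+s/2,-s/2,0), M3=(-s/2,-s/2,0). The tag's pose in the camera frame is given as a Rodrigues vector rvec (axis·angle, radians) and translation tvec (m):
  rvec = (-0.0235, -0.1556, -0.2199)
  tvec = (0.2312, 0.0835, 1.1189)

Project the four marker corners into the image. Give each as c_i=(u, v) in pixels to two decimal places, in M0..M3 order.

Intrinsics K: fx=556.0, fy=695.0, cx=339.2, cy=239.9
Marker side s = 0.211 m; corners in marker frame (Z=0):
  M0 = (-0.1055, +0.1055, 0)
  M1 = (+0.1055, +0.1055, 0)
  M2 = (+0.1055, -0.1055, 0)
  M3 = (-0.1055, -0.1055, 0)
rvec = (-0.0235, -0.1556, -0.2199), |rvec| = θ = 0.27041 rad = 15.493°
Rodrigues: sinθ=0.26712, 1−cosθ=0.03634; R = I + sinθ·[k]× + (1−cosθ)·[k]×²:
    [+0.96394 +0.21905 -0.15114]
    [-0.21541 +0.97569 +0.04022]
    [+0.15628 -0.00621 +0.98769]
t = (0.2312, 0.0835, 1.1189) m
M0: Pc = R·M0+t = (+0.15261, +0.20916, +1.10176); u = 556.0·(+0.15261)/1.10176 + 339.2 = 416.2165, v = 695.0·(+0.20916)/1.10176 + 239.9 = 371.8414
M1: Pc = R·M1+t = (+0.35600, +0.16371, +1.13473); u = 556.0·(+0.35600)/1.13473 + 339.2 = 513.6365, v = 695.0·(+0.16371)/1.13473 + 239.9 = 340.1688
M2: Pc = R·M2+t = (+0.30979, -0.04216, +1.13604); u = 556.0·(+0.30979)/1.13604 + 339.2 = 490.8149, v = 695.0·(-0.04216)/1.13604 + 239.9 = 214.1065
M3: Pc = R·M3+t = (+0.10640, +0.00329, +1.10307); u = 556.0·(+0.10640)/1.10307 + 339.2 = 392.8284, v = 695.0·(+0.00329)/1.10307 + 239.9 = 241.9731

c0=(416.22, 371.84) c1=(513.64, 340.17) c2=(490.81, 214.11) c3=(392.83, 241.97)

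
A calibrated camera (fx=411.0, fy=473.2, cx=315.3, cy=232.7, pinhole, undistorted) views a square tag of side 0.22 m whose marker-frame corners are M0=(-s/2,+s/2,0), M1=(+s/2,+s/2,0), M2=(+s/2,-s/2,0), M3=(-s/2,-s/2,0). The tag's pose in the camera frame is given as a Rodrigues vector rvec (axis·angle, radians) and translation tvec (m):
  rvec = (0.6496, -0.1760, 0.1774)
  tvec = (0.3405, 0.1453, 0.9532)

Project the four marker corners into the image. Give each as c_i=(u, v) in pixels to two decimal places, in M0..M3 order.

Intrinsics K: fx=411.0, fy=473.2, cx=315.3, cy=232.7
Marker side s = 0.22 m; corners in marker frame (Z=0):
  M0 = (-0.1100, +0.1100, 0)
  M1 = (+0.1100, +0.1100, 0)
  M2 = (+0.1100, -0.1100, 0)
  M3 = (-0.1100, -0.1100, 0)
rvec = (0.6496, -0.1760, 0.1774), |rvec| = θ = 0.69601 rad = 39.878°
Rodrigues: sinθ=0.64116, 1−cosθ=0.23259; R = I + sinθ·[k]× + (1−cosθ)·[k]×²:
    [+0.97002 -0.21831 -0.10680]
    [+0.10853 +0.78228 -0.61340]
    [+0.21746 +0.58342 +0.78252]
t = (0.3405, 0.1453, 0.9532) m
M0: Pc = R·M0+t = (+0.20978, +0.21941, +0.99346); u = 411.0·(+0.20978)/0.99346 + 315.3 = 402.0891, v = 473.2·(+0.21941)/0.99346 + 232.7 = 337.2102
M1: Pc = R·M1+t = (+0.42319, +0.24329, +1.04130); u = 411.0·(+0.42319)/1.04130 + 315.3 = 482.3321, v = 473.2·(+0.24329)/1.04130 + 232.7 = 343.2585
M2: Pc = R·M2+t = (+0.47122, +0.07119, +0.91294); u = 411.0·(+0.47122)/0.91294 + 315.3 = 527.4376, v = 473.2·(+0.07119)/0.91294 + 232.7 = 269.5978
M3: Pc = R·M3+t = (+0.25781, +0.04731, +0.86510); u = 411.0·(+0.25781)/0.86510 + 315.3 = 437.7836, v = 473.2·(+0.04731)/0.86510 + 232.7 = 258.5786

c0=(402.09, 337.21) c1=(482.33, 343.26) c2=(527.44, 269.60) c3=(437.78, 258.58)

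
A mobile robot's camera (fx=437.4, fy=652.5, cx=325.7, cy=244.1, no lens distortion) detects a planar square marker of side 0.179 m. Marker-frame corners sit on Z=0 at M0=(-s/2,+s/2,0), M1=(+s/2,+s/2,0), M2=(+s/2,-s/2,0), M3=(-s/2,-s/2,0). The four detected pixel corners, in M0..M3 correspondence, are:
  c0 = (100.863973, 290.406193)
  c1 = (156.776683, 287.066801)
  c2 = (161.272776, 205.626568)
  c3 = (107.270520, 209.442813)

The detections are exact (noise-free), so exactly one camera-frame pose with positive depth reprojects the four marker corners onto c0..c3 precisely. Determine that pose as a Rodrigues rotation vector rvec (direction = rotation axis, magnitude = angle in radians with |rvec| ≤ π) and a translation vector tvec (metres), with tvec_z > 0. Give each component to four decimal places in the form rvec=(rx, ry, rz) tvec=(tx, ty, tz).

Intrinsics K: fx=437.4, fy=652.5, cx=325.7, cy=244.1
Marker side s = 0.179 m; corners in marker frame (Z=0):
  M0 = (-0.0895, +0.0895, 0)
  M1 = (+0.0895, +0.0895, 0)
  M2 = (+0.0895, -0.0895, 0)
  M3 = (-0.0895, -0.0895, 0)
Detected image corners:
  c0 = (100.863973, 290.406193) px
  c1 = (156.776683, 287.066801) px
  c2 = (161.272776, 205.626568) px
  c3 = (107.270520, 209.442813) px
Planar DLT: solve 8×8 A·h = b for H (H[2,2]=1):
  H  [+301.46521 -56.56291 +131.49219]
  H  [-30.32032 +404.42511 +247.42158]
  H  [-0.04155 -0.19832 +1.00000]
B = K⁻¹H; ‖b₁‖=0.722017, ‖b₂‖=0.722017; λ = 2/(‖b₁‖+‖b₂‖) = 1.385010, sign → tz>0 ⇒ λ=+1.385010
r₁ = λ·B[:,0] = (+0.99742,-0.04283,-0.05754); r₂ = λ·B[:,1] = (+0.02543,+0.96120,-0.27468)
r₃ = r₁×r₂ = (+0.06707,+0.27251,+0.95981); SVD([r₁ r₂ r₃]) → R = UVᵀ:
  R  [+0.99742 +0.02543 +0.06707]
  R  [-0.04283 +0.96120 +0.27251]
  R  [-0.05754 -0.27468 +0.95981]
t = (-0.61495, +0.00705, +1.38501) m
tr R = 2.918435; θ = arccos((tr R − 1)/2) = 0.286575 rad = 16.420°
axis k = ((R−Rᵀ)₃₂, (R−Rᵀ)₁₃, (R−Rᵀ)₂₁) / (2 sinθ) = (-0.967901, +0.220424, -0.120748)
rvec = θ·k = (-0.277377, +0.063168, -0.034603)

rvec=(-0.2774, 0.0632, -0.0346) tvec=(-0.6150, 0.0071, 1.3850)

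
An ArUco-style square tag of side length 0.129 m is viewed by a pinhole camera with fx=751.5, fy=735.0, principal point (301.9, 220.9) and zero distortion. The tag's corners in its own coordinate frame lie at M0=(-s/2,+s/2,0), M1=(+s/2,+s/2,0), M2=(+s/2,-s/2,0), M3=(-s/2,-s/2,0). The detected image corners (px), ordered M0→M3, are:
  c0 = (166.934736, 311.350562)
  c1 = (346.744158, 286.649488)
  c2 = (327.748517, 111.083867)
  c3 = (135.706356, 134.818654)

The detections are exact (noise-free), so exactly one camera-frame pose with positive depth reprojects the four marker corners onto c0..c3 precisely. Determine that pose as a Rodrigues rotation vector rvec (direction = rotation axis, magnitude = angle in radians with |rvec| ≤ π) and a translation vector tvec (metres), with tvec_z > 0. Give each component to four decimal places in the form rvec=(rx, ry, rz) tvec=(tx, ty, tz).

rvec=(0.2559, -0.0744, -0.1257) tvec=(-0.0390, -0.0051, 0.5187)

Intrinsics K: fx=751.5, fy=735.0, cx=301.9, cy=220.9
Marker side s = 0.129 m; corners in marker frame (Z=0):
  M0 = (-0.0645, +0.0645, 0)
  M1 = (+0.0645, +0.0645, 0)
  M2 = (+0.0645, -0.0645, 0)
  M3 = (-0.0645, -0.0645, 0)
Detected image corners:
  c0 = (166.934736, 311.350562) px
  c1 = (346.744158, 286.649488) px
  c2 = (327.748517, 111.083867) px
  c3 = (135.706356, 134.818654) px
Planar DLT: solve 8×8 A·h = b for H (H[2,2]=1):
  H  [+1466.80206 +315.26892 +245.34788]
  H  [-164.51022 +1469.14282 +213.70009]
  H  [+0.11065 +0.49508 +1.00000]
B = K⁻¹H; ‖b₁‖=1.927805, ‖b₂‖=1.927805; λ = 2/(‖b₁‖+‖b₂‖) = 0.518725, sign → tz>0 ⇒ λ=+0.518725
r₁ = λ·B[:,0] = (+0.98940,-0.13335,+0.05740); r₂ = λ·B[:,1] = (+0.11445,+0.95966,+0.25681)
r₃ = r₁×r₂ = (-0.08933,-0.24752,+0.96476); SVD([r₁ r₂ r₃]) → R = UVᵀ:
  R  [+0.98940 +0.11445 -0.08933]
  R  [-0.13335 +0.95966 -0.24752]
  R  [+0.05740 +0.25681 +0.96476]
t = (-0.03904, -0.00508, +0.51872) m
tr R = 2.913822; θ = arccos((tr R − 1)/2) = 0.294626 rad = 16.881°
axis k = ((R−Rᵀ)₃₂, (R−Rᵀ)₁₃, (R−Rᵀ)₂₁) / (2 sinθ) = (+0.868397, -0.252649, -0.426679)
rvec = θ·k = (+0.255852, -0.074437, -0.125711)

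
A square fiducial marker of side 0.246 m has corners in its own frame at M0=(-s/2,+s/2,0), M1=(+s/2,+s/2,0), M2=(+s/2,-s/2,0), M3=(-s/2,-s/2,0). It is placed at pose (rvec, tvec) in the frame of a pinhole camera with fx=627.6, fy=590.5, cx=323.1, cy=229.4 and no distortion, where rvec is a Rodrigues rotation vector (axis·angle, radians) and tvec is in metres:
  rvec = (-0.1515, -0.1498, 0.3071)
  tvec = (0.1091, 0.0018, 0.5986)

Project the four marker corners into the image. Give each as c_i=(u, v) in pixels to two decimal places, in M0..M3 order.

c0=(275.87, 312.75) c1=(523.72, 384.75) c2=(580.68, 158.89) c3=(352.92, 80.56)

Intrinsics K: fx=627.6, fy=590.5, cx=323.1, cy=229.4
Marker side s = 0.246 m; corners in marker frame (Z=0):
  M0 = (-0.1230, +0.1230, 0)
  M1 = (+0.1230, +0.1230, 0)
  M2 = (+0.1230, -0.1230, 0)
  M3 = (-0.1230, -0.1230, 0)
rvec = (-0.1515, -0.1498, 0.3071), |rvec| = θ = 0.37377 rad = 21.415°
Rodrigues: sinθ=0.36513, 1−cosθ=0.06904; R = I + sinθ·[k]× + (1−cosθ)·[k]×²:
    [+0.94230 -0.28878 -0.16933]
    [+0.31122 +0.94205 +0.12526]
    [+0.12334 -0.17073 +0.97757]
t = (0.1091, 0.0018, 0.5986) m
M0: Pc = R·M0+t = (-0.04232, +0.07939, +0.56243); u = 627.6·(-0.04232)/0.56243 + 323.1 = 275.8724, v = 590.5·(+0.07939)/0.56243 + 229.4 = 312.7550
M1: Pc = R·M1+t = (+0.18948, +0.15595, +0.59277); u = 627.6·(+0.18948)/0.59277 + 323.1 = 523.7159, v = 590.5·(+0.15595)/0.59277 + 229.4 = 384.7539
M2: Pc = R·M2+t = (+0.26052, -0.07579, +0.63477); u = 627.6·(+0.26052)/0.63477 + 323.1 = 580.6802, v = 590.5·(-0.07579)/0.63477 + 229.4 = 158.8936
M3: Pc = R·M3+t = (+0.02872, -0.15235, +0.60443); u = 627.6·(+0.02872)/0.60443 + 323.1 = 352.9182, v = 590.5·(-0.15235)/0.60443 + 229.4 = 80.5595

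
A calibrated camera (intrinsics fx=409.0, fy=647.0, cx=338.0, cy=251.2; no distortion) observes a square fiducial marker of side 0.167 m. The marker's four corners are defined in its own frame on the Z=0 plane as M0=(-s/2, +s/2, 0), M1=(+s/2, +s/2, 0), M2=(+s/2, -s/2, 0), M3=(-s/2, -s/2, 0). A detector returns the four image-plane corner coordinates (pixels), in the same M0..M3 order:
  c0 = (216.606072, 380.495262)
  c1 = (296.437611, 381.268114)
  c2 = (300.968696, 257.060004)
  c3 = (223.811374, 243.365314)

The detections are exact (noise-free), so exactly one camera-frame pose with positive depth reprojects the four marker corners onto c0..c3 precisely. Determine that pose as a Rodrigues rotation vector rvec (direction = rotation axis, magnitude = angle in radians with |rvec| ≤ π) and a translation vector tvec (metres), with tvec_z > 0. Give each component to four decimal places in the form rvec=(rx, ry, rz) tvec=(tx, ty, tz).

Intrinsics K: fx=409.0, fy=647.0, cx=338.0, cy=251.2
Marker side s = 0.167 m; corners in marker frame (Z=0):
  M0 = (-0.0835, +0.0835, 0)
  M1 = (+0.0835, +0.0835, 0)
  M2 = (+0.0835, -0.0835, 0)
  M3 = (-0.0835, -0.0835, 0)
Detected image corners:
  c0 = (216.606072, 380.495262) px
  c1 = (296.437611, 381.268114) px
  c2 = (300.968696, 257.060004) px
  c3 = (223.811374, 243.365314) px
Planar DLT: solve 8×8 A·h = b for H (H[2,2]=1):
  H  [+625.84311 -76.01078 +261.46435]
  H  [+233.46148 +730.31135 +314.86083]
  H  [+0.60096 -0.15908 +1.00000]
B = K⁻¹H; ‖b₁‖=1.202340, ‖b₂‖=1.202340; λ = 2/(‖b₁‖+‖b₂‖) = 0.831712, sign → tz>0 ⇒ λ=+0.831712
r₁ = λ·B[:,0] = (+0.85961,+0.10605,+0.49983); r₂ = λ·B[:,1] = (-0.04523,+0.99018,-0.13231)
r₃ = r₁×r₂ = (-0.50895,+0.09112,+0.85596); SVD([r₁ r₂ r₃]) → R = UVᵀ:
  R  [+0.85961 -0.04523 -0.50895]
  R  [+0.10605 +0.99018 +0.09112]
  R  [+0.49983 -0.13231 +0.85596]
t = (-0.15564, +0.08184, +0.83171) m
tr R = 2.705745; θ = arccos((tr R − 1)/2) = 0.549334 rad = 31.475°
axis k = ((R−Rᵀ)₃₂, (R−Rᵀ)₁₃, (R−Rᵀ)₂₁) / (2 sinθ) = (-0.213966, -0.966038, +0.144875)
rvec = θ·k = (-0.117539, -0.530678, +0.079585)

rvec=(-0.1175, -0.5307, 0.0796) tvec=(-0.1556, 0.0818, 0.8317)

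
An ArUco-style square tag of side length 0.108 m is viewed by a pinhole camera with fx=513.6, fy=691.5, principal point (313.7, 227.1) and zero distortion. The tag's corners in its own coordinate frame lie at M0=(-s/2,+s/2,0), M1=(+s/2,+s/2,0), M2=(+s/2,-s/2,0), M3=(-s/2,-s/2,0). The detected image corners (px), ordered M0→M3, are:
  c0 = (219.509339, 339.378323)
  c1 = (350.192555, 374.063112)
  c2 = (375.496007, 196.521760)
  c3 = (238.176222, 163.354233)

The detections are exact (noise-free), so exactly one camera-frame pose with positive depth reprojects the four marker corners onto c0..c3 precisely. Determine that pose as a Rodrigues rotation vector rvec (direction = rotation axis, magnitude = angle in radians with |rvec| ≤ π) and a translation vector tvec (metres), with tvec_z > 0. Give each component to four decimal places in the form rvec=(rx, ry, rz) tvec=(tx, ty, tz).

rvec=(0.1699, 0.0816, 0.1754) tvec=(-0.0148, 0.0253, 0.4055)

Intrinsics K: fx=513.6, fy=691.5, cx=313.7, cy=227.1
Marker side s = 0.108 m; corners in marker frame (Z=0):
  M0 = (-0.0540, +0.0540, 0)
  M1 = (+0.0540, +0.0540, 0)
  M2 = (+0.0540, -0.0540, 0)
  M3 = (-0.0540, -0.0540, 0)
Detected image corners:
  c0 = (219.509339, 339.378323) px
  c1 = (350.192555, 374.063112) px
  c2 = (375.496007, 196.521760) px
  c3 = (238.176222, 163.354233) px
Planar DLT: solve 8×8 A·h = b for H (H[2,2]=1):
  H  [+1192.00444 -75.51129 +294.99970]
  H  [+270.72862 +1752.71677 +270.24232]
  H  [-0.16236 +0.43194 +1.00000]
B = K⁻¹H; ‖b₁‖=2.465943, ‖b₂‖=2.465943; λ = 2/(‖b₁‖+‖b₂‖) = 0.405524, sign → tz>0 ⇒ λ=+0.405524
r₁ = λ·B[:,0] = (+0.98139,+0.18039,-0.06584); r₂ = λ·B[:,1] = (-0.16661,+0.97034,+0.17516)
r₃ = r₁×r₂ = (+0.09549,-0.16093,+0.98234); SVD([r₁ r₂ r₃]) → R = UVᵀ:
  R  [+0.98139 -0.16661 +0.09549]
  R  [+0.18039 +0.97034 -0.16093]
  R  [-0.06584 +0.17516 +0.98234]
t = (-0.01477, +0.02530, +0.40552) m
tr R = 2.934065; θ = arccos((tr R − 1)/2) = 0.257488 rad = 14.753°
axis k = ((R−Rᵀ)₃₂, (R−Rᵀ)₁₃, (R−Rᵀ)₂₁) / (2 sinθ) = (+0.659903, +0.316760, +0.681316)
rvec = θ·k = (+0.169917, +0.081562, +0.175431)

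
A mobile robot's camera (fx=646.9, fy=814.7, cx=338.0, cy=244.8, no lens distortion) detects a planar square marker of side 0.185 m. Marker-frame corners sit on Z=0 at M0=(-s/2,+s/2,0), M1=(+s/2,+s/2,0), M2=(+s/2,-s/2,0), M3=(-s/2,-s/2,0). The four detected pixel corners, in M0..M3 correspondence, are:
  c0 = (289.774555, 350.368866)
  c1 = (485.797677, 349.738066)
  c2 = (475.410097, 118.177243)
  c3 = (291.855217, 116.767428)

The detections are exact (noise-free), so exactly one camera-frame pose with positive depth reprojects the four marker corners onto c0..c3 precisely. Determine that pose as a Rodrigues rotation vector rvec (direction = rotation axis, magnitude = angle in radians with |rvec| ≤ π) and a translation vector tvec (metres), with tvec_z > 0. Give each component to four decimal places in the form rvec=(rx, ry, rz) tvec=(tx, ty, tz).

Intrinsics K: fx=646.9, fy=814.7, cx=338.0, cy=244.8
Marker side s = 0.185 m; corners in marker frame (Z=0):
  M0 = (-0.0925, +0.0925, 0)
  M1 = (+0.0925, +0.0925, 0)
  M2 = (+0.0925, -0.0925, 0)
  M3 = (-0.0925, -0.0925, 0)
Detected image corners:
  c0 = (289.774555, 350.368866) px
  c1 = (485.797677, 349.738066) px
  c2 = (475.410097, 118.177243) px
  c3 = (291.855217, 116.767428) px
Planar DLT: solve 8×8 A·h = b for H (H[2,2]=1):
  H  [+1043.29897 -114.77366 +386.06250]
  H  [+13.51297 +1173.91367 +229.93259]
  H  [+0.04802 -0.35616 +1.00000]
B = K⁻¹H; ‖b₁‖=1.588403, ‖b₂‖=1.588403; λ = 2/(‖b₁‖+‖b₂‖) = 0.629563, sign → tz>0 ⇒ λ=+0.629563
r₁ = λ·B[:,0] = (+0.99954,+0.00136,+0.03023); r₂ = λ·B[:,1] = (+0.00546,+0.97452,-0.22423)
r₃ = r₁×r₂ = (-0.02977,+0.22429,+0.97407); SVD([r₁ r₂ r₃]) → R = UVᵀ:
  R  [+0.99954 +0.00546 -0.02977]
  R  [+0.00136 +0.97452 +0.22429]
  R  [+0.03023 -0.22423 +0.97407]
t = (+0.04677, -0.01149, +0.62956) m
tr R = 2.948132; θ = arccos((tr R − 1)/2) = 0.228240 rad = 13.077°
axis k = ((R−Rᵀ)₃₂, (R−Rᵀ)₁₃, (R−Rᵀ)₂₁) / (2 sinθ) = (-0.991130, -0.132589, -0.009061)
rvec = θ·k = (-0.226216, -0.030262, -0.002068)

rvec=(-0.2262, -0.0303, -0.0021) tvec=(0.0468, -0.0115, 0.6296)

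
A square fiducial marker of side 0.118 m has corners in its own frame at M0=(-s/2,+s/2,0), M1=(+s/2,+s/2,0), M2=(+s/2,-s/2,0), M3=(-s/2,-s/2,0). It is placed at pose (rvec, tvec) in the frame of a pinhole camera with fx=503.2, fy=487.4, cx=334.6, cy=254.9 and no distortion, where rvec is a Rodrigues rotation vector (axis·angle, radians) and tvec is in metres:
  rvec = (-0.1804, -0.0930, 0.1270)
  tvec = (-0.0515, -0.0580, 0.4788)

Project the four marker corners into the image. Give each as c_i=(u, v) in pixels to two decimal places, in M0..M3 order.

Intrinsics K: fx=503.2, fy=487.4, cx=334.6, cy=254.9
Marker side s = 0.118 m; corners in marker frame (Z=0):
  M0 = (-0.0590, +0.0590, 0)
  M1 = (+0.0590, +0.0590, 0)
  M2 = (+0.0590, -0.0590, 0)
  M3 = (-0.0590, -0.0590, 0)
rvec = (-0.1804, -0.0930, 0.1270), |rvec| = θ = 0.23942 rad = 13.718°
Rodrigues: sinθ=0.23714, 1−cosθ=0.02852; R = I + sinθ·[k]× + (1−cosθ)·[k]×²:
    [+0.98767 -0.11744 -0.10351]
    [+0.13414 +0.97578 +0.17280]
    [+0.08071 -0.18456 +0.97950]
t = (-0.0515, -0.0580, 0.4788) m
M0: Pc = R·M0+t = (-0.11670, -0.00834, +0.46315); u = 503.2·(-0.11670)/0.46315 + 334.6 = 207.8066, v = 487.4·(-0.00834)/0.46315 + 254.9 = 246.1199
M1: Pc = R·M1+t = (-0.00016, +0.00749, +0.47267); u = 503.2·(-0.00016)/0.47267 + 334.6 = 334.4334, v = 487.4·(+0.00749)/0.47267 + 254.9 = 262.6184
M2: Pc = R·M2+t = (+0.01370, -0.10766, +0.49445); u = 503.2·(+0.01370)/0.49445 + 334.6 = 348.5440, v = 487.4·(-0.10766)/0.49445 + 254.9 = 148.7784
M3: Pc = R·M3+t = (-0.10284, -0.12349, +0.48493); u = 503.2·(-0.10284)/0.48493 + 334.6 = 227.8811, v = 487.4·(-0.12349)/0.48493 + 254.9 = 130.7851

c0=(207.81, 246.12) c1=(334.43, 262.62) c2=(348.54, 148.78) c3=(227.88, 130.79)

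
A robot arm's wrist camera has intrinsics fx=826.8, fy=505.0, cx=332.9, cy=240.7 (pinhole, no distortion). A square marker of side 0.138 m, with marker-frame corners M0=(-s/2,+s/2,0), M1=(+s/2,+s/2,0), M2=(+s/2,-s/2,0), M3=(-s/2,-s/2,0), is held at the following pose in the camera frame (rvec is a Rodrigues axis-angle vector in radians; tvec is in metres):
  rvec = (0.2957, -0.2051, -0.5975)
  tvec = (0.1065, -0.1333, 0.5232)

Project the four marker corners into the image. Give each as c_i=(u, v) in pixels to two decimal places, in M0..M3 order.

Intrinsics K: fx=826.8, fy=505.0, cx=332.9, cy=240.7
Marker side s = 0.138 m; corners in marker frame (Z=0):
  M0 = (-0.0690, +0.0690, 0)
  M1 = (+0.0690, +0.0690, 0)
  M2 = (+0.0690, -0.0690, 0)
  M3 = (-0.0690, -0.0690, 0)
rvec = (0.2957, -0.2051, -0.5975), |rvec| = θ = 0.69750 rad = 39.964°
Rodrigues: sinθ=0.64231, 1−cosθ=0.23355; R = I + sinθ·[k]× + (1−cosθ)·[k]×²:
    [+0.80842 +0.52110 -0.27369]
    [-0.57933 +0.78664 -0.21347]
    [+0.10405 +0.33113 +0.93783]
t = (0.1065, -0.1333, 0.5232) m
M0: Pc = R·M0+t = (+0.08667, -0.03905, +0.53887); u = 826.8·(+0.08667)/0.53887 + 332.9 = 465.8875, v = 505.0·(-0.03905)/0.53887 + 240.7 = 204.1063
M1: Pc = R·M1+t = (+0.19824, -0.11900, +0.55323); u = 826.8·(+0.19824)/0.55323 + 332.9 = 629.1661, v = 505.0·(-0.11900)/0.55323 + 240.7 = 132.0779
M2: Pc = R·M2+t = (+0.12633, -0.22755, +0.50753); u = 826.8·(+0.12633)/0.50753 + 332.9 = 538.6914, v = 505.0·(-0.22755)/0.50753 + 240.7 = 14.2830
M3: Pc = R·M3+t = (+0.01476, -0.14760, +0.49317); u = 826.8·(+0.01476)/0.49317 + 332.9 = 357.6496, v = 505.0·(-0.14760)/0.49317 + 240.7 = 89.5556

c0=(465.89, 204.11) c1=(629.17, 132.08) c2=(538.69, 14.28) c3=(357.65, 89.56)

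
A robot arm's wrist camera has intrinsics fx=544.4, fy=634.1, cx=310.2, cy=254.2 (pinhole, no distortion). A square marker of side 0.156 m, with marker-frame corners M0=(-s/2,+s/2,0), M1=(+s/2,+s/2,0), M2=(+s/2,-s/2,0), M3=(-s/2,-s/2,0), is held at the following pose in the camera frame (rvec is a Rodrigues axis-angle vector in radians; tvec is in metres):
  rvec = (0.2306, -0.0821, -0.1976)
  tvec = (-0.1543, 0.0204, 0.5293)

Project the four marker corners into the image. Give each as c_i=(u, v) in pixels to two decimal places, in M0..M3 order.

c0=(93.57, 383.48) c1=(247.45, 344.86) c2=(212.52, 168.19) c3=(46.89, 206.45)

Intrinsics K: fx=544.4, fy=634.1, cx=310.2, cy=254.2
Marker side s = 0.156 m; corners in marker frame (Z=0):
  M0 = (-0.0780, +0.0780, 0)
  M1 = (+0.0780, +0.0780, 0)
  M2 = (+0.0780, -0.0780, 0)
  M3 = (-0.0780, -0.0780, 0)
rvec = (0.2306, -0.0821, -0.1976), |rvec| = θ = 0.31458 rad = 18.024°
Rodrigues: sinθ=0.30942, 1−cosθ=0.04907; R = I + sinθ·[k]× + (1−cosθ)·[k]×²:
    [+0.97730 +0.18497 -0.10335]
    [-0.20375 +0.95427 -0.21877]
    [+0.05816 +0.23486 +0.97029]
t = (-0.1543, 0.0204, 0.5293) m
M0: Pc = R·M0+t = (-0.21610, +0.11073, +0.54308); u = 544.4·(-0.21610)/0.54308 + 310.2 = 93.5744, v = 634.1·(+0.11073)/0.54308 + 254.2 = 383.4818
M1: Pc = R·M1+t = (-0.06364, +0.07894, +0.55216); u = 544.4·(-0.06364)/0.55216 + 310.2 = 247.4505, v = 634.1·(+0.07894)/0.55216 + 254.2 = 344.8563
M2: Pc = R·M2+t = (-0.09250, -0.06993, +0.51552); u = 544.4·(-0.09250)/0.51552 + 310.2 = 212.5191, v = 634.1·(-0.06993)/0.51552 + 254.2 = 168.1903
M3: Pc = R·M3+t = (-0.24496, -0.03814, +0.50644); u = 544.4·(-0.24496)/0.50644 + 310.2 = 46.8853, v = 634.1·(-0.03814)/0.50644 + 254.2 = 206.4454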